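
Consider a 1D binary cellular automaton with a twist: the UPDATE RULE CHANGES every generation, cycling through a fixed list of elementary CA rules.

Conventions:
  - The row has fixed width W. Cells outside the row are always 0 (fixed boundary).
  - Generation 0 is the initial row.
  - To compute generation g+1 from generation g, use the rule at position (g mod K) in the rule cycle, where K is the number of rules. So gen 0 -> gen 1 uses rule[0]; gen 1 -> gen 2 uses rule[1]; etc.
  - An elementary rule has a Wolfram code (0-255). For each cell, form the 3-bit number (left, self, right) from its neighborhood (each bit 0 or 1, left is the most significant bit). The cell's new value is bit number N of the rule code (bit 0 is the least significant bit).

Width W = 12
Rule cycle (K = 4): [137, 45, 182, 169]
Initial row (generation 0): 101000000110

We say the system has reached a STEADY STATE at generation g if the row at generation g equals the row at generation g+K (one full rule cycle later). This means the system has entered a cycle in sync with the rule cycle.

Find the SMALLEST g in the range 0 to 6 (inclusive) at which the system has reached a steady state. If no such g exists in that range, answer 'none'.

Answer: none

Derivation:
Gen 0: 101000000110
Gen 1 (rule 137): 000011110100
Gen 2 (rule 45): 111010001101
Gen 3 (rule 182): 010111010011
Gen 4 (rule 169): 001110100010
Gen 5 (rule 137): 101100001000
Gen 6 (rule 45): 111001101011
Gen 7 (rule 182): 010110011100
Gen 8 (rule 169): 001100011001
Gen 9 (rule 137): 101001010000
Gen 10 (rule 45): 111001110111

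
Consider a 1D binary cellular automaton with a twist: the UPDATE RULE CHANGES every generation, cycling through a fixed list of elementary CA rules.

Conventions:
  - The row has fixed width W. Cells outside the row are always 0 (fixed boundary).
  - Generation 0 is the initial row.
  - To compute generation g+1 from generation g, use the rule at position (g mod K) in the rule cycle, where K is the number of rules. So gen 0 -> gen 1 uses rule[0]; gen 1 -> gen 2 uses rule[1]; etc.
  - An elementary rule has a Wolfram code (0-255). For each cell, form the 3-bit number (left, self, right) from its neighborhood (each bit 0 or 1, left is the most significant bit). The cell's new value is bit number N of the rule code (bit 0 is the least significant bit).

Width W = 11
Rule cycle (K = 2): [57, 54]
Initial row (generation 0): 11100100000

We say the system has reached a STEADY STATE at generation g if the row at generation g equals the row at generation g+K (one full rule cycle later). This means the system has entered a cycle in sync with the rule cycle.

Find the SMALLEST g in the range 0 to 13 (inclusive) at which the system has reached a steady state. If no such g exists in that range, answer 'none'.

Gen 0: 11100100000
Gen 1 (rule 57): 10010011111
Gen 2 (rule 54): 11111100000
Gen 3 (rule 57): 10000011111
Gen 4 (rule 54): 11000100000
Gen 5 (rule 57): 10110011111
Gen 6 (rule 54): 11001100000
Gen 7 (rule 57): 10101011111
Gen 8 (rule 54): 11111100000
Gen 9 (rule 57): 10000011111
Gen 10 (rule 54): 11000100000
Gen 11 (rule 57): 10110011111
Gen 12 (rule 54): 11001100000
Gen 13 (rule 57): 10101011111
Gen 14 (rule 54): 11111100000
Gen 15 (rule 57): 10000011111

Answer: none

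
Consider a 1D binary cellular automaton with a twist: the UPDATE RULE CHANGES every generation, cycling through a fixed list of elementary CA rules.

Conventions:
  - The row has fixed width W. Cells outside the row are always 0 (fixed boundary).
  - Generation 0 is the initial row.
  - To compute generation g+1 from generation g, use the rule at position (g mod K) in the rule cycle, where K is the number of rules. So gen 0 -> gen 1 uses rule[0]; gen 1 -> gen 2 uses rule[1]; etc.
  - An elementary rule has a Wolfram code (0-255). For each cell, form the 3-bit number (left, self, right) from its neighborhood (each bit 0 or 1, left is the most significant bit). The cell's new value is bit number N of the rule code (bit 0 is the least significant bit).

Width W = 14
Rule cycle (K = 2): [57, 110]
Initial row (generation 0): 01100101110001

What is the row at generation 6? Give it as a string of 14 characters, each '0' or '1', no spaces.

Gen 0: 01100101110001
Gen 1 (rule 57): 01010011001100
Gen 2 (rule 110): 11110111011100
Gen 3 (rule 57): 10001100110011
Gen 4 (rule 110): 10011101110111
Gen 5 (rule 57): 01010011001100
Gen 6 (rule 110): 11110111011100

Answer: 11110111011100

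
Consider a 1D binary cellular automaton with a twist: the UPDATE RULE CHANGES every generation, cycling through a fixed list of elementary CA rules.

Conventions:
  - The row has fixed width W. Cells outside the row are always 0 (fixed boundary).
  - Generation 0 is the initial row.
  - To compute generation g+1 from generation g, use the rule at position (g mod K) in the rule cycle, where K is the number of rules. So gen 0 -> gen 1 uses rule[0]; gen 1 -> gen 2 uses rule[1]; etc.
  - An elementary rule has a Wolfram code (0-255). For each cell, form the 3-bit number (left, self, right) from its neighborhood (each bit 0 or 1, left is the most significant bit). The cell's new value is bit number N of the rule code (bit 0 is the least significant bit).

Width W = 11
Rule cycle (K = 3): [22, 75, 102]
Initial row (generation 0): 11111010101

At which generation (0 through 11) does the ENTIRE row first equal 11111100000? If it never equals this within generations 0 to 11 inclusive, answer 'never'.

Gen 0: 11111010101
Gen 1 (rule 22): 00000010101
Gen 2 (rule 75): 11111100000
Gen 3 (rule 102): 00000100000
Gen 4 (rule 22): 00001110000
Gen 5 (rule 75): 11111010111
Gen 6 (rule 102): 00001111001
Gen 7 (rule 22): 00010000111
Gen 8 (rule 75): 11100111101
Gen 9 (rule 102): 00101000111
Gen 10 (rule 22): 01101101000
Gen 11 (rule 75): 11101100011

Answer: 2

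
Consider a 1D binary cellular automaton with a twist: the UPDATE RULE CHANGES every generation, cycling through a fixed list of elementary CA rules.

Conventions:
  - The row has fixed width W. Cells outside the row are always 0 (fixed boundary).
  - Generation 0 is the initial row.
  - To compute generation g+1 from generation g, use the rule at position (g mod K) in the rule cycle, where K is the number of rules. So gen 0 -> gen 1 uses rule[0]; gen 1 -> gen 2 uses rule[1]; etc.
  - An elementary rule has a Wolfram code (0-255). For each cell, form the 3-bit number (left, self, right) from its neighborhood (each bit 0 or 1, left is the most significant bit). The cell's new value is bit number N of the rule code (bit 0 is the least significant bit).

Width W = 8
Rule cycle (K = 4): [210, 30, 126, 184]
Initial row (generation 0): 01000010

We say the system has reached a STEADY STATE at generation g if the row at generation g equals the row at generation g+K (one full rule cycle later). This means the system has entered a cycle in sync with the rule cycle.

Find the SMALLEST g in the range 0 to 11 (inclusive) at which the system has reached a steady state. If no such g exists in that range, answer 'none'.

Gen 0: 01000010
Gen 1 (rule 210): 10100101
Gen 2 (rule 30): 10111101
Gen 3 (rule 126): 11100111
Gen 4 (rule 184): 11010110
Gen 5 (rule 210): 01000011
Gen 6 (rule 30): 11100110
Gen 7 (rule 126): 10111111
Gen 8 (rule 184): 01111110
Gen 9 (rule 210): 10111111
Gen 10 (rule 30): 10100000
Gen 11 (rule 126): 11110000
Gen 12 (rule 184): 11101000
Gen 13 (rule 210): 01100100
Gen 14 (rule 30): 11011110
Gen 15 (rule 126): 11110011

Answer: none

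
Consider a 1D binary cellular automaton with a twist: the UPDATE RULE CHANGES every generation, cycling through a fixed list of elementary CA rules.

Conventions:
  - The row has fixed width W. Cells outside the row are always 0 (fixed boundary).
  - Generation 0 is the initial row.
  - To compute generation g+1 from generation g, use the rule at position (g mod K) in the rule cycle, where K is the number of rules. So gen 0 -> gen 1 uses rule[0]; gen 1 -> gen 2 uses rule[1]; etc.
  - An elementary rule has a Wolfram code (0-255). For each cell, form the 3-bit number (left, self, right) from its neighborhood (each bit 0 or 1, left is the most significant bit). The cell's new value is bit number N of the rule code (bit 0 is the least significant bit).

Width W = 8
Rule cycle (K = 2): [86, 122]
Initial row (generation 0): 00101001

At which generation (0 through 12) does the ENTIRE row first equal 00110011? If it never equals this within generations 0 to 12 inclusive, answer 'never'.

Gen 0: 00101001
Gen 1 (rule 86): 01101111
Gen 2 (rule 122): 11111001
Gen 3 (rule 86): 00001111
Gen 4 (rule 122): 00011001
Gen 5 (rule 86): 00101111
Gen 6 (rule 122): 01011001
Gen 7 (rule 86): 11001111
Gen 8 (rule 122): 11111001
Gen 9 (rule 86): 00001111
Gen 10 (rule 122): 00011001
Gen 11 (rule 86): 00101111
Gen 12 (rule 122): 01011001

Answer: never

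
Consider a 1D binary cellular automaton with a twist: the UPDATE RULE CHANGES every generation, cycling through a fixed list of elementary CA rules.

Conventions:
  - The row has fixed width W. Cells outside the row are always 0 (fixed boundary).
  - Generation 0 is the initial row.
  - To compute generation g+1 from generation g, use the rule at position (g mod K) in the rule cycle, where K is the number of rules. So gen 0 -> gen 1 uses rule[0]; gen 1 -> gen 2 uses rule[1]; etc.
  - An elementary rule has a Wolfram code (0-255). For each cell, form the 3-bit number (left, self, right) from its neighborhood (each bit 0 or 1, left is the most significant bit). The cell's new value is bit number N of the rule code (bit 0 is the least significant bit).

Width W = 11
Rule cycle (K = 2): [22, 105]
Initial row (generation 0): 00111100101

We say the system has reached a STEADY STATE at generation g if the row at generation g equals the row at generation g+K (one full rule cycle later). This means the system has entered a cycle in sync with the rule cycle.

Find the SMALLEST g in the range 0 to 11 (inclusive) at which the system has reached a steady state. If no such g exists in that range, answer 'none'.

Gen 0: 00111100101
Gen 1 (rule 22): 01000011101
Gen 2 (rule 105): 00011010110
Gen 3 (rule 22): 00100010001
Gen 4 (rule 105): 10001000100
Gen 5 (rule 22): 11011101110
Gen 6 (rule 105): 11110111010
Gen 7 (rule 22): 00000000011
Gen 8 (rule 105): 11111111011
Gen 9 (rule 22): 00000000000
Gen 10 (rule 105): 11111111111
Gen 11 (rule 22): 00000000000
Gen 12 (rule 105): 11111111111
Gen 13 (rule 22): 00000000000

Answer: 9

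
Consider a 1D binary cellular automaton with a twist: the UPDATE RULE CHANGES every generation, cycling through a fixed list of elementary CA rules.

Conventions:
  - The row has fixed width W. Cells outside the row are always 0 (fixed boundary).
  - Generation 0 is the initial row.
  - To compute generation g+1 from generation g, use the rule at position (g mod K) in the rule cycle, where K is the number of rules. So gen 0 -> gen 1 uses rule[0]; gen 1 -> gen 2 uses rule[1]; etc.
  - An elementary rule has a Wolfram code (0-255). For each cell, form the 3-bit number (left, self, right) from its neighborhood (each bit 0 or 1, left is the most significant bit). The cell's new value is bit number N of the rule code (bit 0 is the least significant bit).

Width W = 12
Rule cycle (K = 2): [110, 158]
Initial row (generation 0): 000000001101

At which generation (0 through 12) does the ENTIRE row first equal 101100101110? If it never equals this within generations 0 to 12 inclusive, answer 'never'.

Gen 0: 000000001101
Gen 1 (rule 110): 000000011111
Gen 2 (rule 158): 000000111110
Gen 3 (rule 110): 000001100010
Gen 4 (rule 158): 000011010111
Gen 5 (rule 110): 000111111101
Gen 6 (rule 158): 001111111001
Gen 7 (rule 110): 011000001011
Gen 8 (rule 158): 110100011010
Gen 9 (rule 110): 111100111110
Gen 10 (rule 158): 111011111101
Gen 11 (rule 110): 101110000111
Gen 12 (rule 158): 101101001110

Answer: never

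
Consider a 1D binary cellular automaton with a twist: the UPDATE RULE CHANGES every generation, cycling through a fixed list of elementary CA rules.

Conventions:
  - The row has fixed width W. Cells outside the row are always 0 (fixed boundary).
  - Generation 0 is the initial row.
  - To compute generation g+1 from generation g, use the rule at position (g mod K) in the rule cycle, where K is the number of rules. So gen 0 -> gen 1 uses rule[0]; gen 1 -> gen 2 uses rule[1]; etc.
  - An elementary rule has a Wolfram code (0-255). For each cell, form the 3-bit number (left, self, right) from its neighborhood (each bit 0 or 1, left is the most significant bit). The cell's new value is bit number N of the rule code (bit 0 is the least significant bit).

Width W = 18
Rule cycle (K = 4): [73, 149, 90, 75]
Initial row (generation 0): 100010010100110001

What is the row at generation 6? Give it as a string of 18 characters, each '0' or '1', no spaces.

Answer: 001011111101010101

Derivation:
Gen 0: 100010010100110001
Gen 1 (rule 73): 001000000000110100
Gen 2 (rule 149): 101111111110000111
Gen 3 (rule 90): 001000000011001101
Gen 4 (rule 75): 110011111111011100
Gen 5 (rule 73): 110010000001010101
Gen 6 (rule 149): 001011111101010101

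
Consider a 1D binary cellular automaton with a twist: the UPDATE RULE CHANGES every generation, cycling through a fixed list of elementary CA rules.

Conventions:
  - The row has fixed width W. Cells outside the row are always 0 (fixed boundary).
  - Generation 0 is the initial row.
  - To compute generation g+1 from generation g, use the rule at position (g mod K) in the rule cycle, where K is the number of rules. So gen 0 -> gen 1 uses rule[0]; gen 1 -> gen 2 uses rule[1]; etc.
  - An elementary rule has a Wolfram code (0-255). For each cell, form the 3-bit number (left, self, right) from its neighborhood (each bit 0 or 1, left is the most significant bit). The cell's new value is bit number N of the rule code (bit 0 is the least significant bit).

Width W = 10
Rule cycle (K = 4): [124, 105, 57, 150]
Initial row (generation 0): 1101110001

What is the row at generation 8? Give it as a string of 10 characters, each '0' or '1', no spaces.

Gen 0: 1101110001
Gen 1 (rule 124): 1111011001
Gen 2 (rule 105): 1001111000
Gen 3 (rule 57): 0101000111
Gen 4 (rule 150): 1101101010
Gen 5 (rule 124): 1111111111
Gen 6 (rule 105): 1000000001
Gen 7 (rule 57): 0111111100
Gen 8 (rule 150): 1011111010

Answer: 1011111010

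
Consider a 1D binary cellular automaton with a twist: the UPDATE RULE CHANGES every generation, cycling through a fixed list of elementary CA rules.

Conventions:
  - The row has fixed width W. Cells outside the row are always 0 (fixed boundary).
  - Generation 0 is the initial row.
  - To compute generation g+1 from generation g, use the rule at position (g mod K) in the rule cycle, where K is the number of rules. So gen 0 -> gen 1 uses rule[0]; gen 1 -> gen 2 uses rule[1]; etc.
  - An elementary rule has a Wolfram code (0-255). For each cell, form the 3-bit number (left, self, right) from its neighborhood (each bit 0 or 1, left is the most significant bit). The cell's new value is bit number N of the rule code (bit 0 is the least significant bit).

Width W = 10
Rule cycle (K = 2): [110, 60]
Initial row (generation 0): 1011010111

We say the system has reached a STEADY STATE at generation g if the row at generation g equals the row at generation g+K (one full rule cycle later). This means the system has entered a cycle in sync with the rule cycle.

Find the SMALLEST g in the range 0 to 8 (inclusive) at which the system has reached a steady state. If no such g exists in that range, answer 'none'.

Gen 0: 1011010111
Gen 1 (rule 110): 1111111101
Gen 2 (rule 60): 1000000011
Gen 3 (rule 110): 1000000111
Gen 4 (rule 60): 1100000100
Gen 5 (rule 110): 1100001100
Gen 6 (rule 60): 1010001010
Gen 7 (rule 110): 1110011110
Gen 8 (rule 60): 1001010001
Gen 9 (rule 110): 1011110011
Gen 10 (rule 60): 1110001010

Answer: none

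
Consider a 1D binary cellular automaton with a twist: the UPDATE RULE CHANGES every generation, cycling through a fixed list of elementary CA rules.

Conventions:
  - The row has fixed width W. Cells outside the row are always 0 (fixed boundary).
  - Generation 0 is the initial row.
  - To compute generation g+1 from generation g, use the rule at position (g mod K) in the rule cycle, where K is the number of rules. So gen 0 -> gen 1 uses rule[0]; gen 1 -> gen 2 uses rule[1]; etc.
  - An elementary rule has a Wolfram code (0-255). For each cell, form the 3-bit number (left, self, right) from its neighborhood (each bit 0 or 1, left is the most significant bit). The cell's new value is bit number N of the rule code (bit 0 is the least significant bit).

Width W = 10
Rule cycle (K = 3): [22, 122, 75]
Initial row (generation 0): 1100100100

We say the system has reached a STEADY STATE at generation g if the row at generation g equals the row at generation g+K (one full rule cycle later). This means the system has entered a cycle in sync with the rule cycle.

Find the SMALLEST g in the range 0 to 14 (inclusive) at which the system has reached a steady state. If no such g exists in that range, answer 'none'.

Gen 0: 1100100100
Gen 1 (rule 22): 0011111110
Gen 2 (rule 122): 0110000011
Gen 3 (rule 75): 1110111111
Gen 4 (rule 22): 0000000000
Gen 5 (rule 122): 0000000000
Gen 6 (rule 75): 1111111111
Gen 7 (rule 22): 0000000000
Gen 8 (rule 122): 0000000000
Gen 9 (rule 75): 1111111111
Gen 10 (rule 22): 0000000000
Gen 11 (rule 122): 0000000000
Gen 12 (rule 75): 1111111111
Gen 13 (rule 22): 0000000000
Gen 14 (rule 122): 0000000000
Gen 15 (rule 75): 1111111111
Gen 16 (rule 22): 0000000000
Gen 17 (rule 122): 0000000000

Answer: 4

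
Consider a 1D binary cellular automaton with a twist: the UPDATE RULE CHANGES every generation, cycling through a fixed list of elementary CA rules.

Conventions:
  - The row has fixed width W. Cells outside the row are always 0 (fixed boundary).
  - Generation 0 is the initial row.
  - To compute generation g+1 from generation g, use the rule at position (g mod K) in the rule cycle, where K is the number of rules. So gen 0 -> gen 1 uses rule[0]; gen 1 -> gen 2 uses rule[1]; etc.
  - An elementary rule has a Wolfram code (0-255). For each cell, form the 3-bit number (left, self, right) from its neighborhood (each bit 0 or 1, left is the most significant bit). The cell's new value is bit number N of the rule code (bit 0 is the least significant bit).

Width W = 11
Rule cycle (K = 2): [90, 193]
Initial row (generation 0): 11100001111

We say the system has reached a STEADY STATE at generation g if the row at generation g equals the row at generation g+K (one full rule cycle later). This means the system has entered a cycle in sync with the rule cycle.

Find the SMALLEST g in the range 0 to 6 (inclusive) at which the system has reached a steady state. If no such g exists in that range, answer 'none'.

Answer: none

Derivation:
Gen 0: 11100001111
Gen 1 (rule 90): 10110011001
Gen 2 (rule 193): 00010001000
Gen 3 (rule 90): 00101010100
Gen 4 (rule 193): 10000000001
Gen 5 (rule 90): 01000000010
Gen 6 (rule 193): 00011111000
Gen 7 (rule 90): 00110001100
Gen 8 (rule 193): 10010100101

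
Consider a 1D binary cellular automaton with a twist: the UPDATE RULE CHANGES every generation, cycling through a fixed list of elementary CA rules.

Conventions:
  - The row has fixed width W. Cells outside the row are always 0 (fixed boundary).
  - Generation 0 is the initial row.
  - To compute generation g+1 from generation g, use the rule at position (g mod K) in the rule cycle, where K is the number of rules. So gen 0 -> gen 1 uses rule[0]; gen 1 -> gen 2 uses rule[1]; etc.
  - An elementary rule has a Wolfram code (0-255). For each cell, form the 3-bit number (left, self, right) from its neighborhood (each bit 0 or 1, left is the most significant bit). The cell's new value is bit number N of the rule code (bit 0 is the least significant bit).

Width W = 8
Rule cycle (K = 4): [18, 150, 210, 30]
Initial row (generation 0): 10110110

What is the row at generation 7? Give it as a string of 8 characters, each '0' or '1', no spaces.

Answer: 01011100

Derivation:
Gen 0: 10110110
Gen 1 (rule 18): 00000001
Gen 2 (rule 150): 00000011
Gen 3 (rule 210): 00000101
Gen 4 (rule 30): 00001101
Gen 5 (rule 18): 00010000
Gen 6 (rule 150): 00111000
Gen 7 (rule 210): 01011100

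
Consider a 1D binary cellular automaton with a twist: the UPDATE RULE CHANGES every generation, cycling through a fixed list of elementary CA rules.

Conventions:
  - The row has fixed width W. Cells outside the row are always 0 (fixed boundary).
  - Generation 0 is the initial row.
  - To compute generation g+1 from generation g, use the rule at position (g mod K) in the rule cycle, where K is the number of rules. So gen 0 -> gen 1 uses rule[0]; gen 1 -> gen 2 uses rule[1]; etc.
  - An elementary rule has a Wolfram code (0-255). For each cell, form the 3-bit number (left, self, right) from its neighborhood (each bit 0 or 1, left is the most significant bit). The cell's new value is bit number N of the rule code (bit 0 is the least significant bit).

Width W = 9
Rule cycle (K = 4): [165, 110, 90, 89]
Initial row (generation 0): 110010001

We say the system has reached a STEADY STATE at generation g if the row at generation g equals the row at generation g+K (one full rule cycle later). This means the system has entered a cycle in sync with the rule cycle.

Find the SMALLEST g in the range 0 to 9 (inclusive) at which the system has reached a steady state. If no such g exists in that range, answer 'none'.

Answer: none

Derivation:
Gen 0: 110010001
Gen 1 (rule 165): 000010101
Gen 2 (rule 110): 000111111
Gen 3 (rule 90): 001100001
Gen 4 (rule 89): 101111100
Gen 5 (rule 165): 110111001
Gen 6 (rule 110): 111101011
Gen 7 (rule 90): 100100011
Gen 8 (rule 89): 010011011
Gen 9 (rule 165): 010000100
Gen 10 (rule 110): 110001100
Gen 11 (rule 90): 111011110
Gen 12 (rule 89): 101010011
Gen 13 (rule 165): 111110000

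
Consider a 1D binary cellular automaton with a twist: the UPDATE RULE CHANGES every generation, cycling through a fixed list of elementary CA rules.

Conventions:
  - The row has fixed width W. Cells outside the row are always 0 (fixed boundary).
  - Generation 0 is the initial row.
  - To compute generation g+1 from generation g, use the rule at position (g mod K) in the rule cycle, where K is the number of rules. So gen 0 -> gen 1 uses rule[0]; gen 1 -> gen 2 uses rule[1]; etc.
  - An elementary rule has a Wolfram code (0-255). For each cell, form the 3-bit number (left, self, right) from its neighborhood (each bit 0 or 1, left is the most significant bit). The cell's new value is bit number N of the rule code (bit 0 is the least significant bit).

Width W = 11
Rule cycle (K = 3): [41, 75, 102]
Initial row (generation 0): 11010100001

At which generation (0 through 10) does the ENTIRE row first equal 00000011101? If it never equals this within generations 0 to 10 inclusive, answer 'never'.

Gen 0: 11010100001
Gen 1 (rule 41): 10101001100
Gen 2 (rule 75): 00000011101
Gen 3 (rule 102): 00000100111
Gen 4 (rule 41): 11110000100
Gen 5 (rule 75): 10010111001
Gen 6 (rule 102): 10111001011
Gen 7 (rule 41): 01100000110
Gen 8 (rule 75): 11101111110
Gen 9 (rule 102): 00110000010
Gen 10 (rule 41): 10100111000

Answer: 2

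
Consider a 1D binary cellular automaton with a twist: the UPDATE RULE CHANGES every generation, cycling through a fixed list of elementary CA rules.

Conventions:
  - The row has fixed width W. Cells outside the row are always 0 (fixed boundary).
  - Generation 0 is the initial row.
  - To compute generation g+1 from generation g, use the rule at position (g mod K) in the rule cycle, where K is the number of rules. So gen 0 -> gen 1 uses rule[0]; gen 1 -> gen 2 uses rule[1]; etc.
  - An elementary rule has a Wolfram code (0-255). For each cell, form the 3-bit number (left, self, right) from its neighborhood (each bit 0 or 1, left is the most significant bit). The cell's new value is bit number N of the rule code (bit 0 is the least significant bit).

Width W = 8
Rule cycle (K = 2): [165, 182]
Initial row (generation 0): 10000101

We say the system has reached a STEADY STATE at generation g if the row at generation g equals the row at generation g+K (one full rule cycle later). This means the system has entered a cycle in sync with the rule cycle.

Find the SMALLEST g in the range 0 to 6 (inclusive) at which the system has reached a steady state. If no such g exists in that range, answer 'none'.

Gen 0: 10000101
Gen 1 (rule 165): 10110111
Gen 2 (rule 182): 11001010
Gen 3 (rule 165): 00001110
Gen 4 (rule 182): 00010101
Gen 5 (rule 165): 11011111
Gen 6 (rule 182): 00101110
Gen 7 (rule 165): 10110100
Gen 8 (rule 182): 11001110

Answer: none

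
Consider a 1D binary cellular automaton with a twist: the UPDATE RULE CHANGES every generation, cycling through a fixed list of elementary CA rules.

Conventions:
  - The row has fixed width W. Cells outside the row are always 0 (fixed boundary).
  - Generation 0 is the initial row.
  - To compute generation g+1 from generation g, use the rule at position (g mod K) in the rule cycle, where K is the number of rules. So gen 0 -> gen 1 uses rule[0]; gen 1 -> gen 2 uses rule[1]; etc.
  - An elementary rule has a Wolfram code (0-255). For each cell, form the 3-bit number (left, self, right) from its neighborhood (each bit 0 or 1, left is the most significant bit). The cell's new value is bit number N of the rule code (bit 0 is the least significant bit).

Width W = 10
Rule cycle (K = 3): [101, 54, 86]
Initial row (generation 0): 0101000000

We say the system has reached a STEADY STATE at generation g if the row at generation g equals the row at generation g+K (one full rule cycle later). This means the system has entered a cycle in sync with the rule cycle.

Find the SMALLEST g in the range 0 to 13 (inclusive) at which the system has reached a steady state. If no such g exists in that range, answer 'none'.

Answer: none

Derivation:
Gen 0: 0101000000
Gen 1 (rule 101): 0111011111
Gen 2 (rule 54): 1000100000
Gen 3 (rule 86): 1101110000
Gen 4 (rule 101): 0110010111
Gen 5 (rule 54): 1001111000
Gen 6 (rule 86): 1110001100
Gen 7 (rule 101): 0010100101
Gen 8 (rule 54): 0111111111
Gen 9 (rule 86): 1000000001
Gen 10 (rule 101): 1011111101
Gen 11 (rule 54): 1100000011
Gen 12 (rule 86): 0110000101
Gen 13 (rule 101): 0010110111
Gen 14 (rule 54): 0111001000
Gen 15 (rule 86): 1001111100
Gen 16 (rule 101): 1000000101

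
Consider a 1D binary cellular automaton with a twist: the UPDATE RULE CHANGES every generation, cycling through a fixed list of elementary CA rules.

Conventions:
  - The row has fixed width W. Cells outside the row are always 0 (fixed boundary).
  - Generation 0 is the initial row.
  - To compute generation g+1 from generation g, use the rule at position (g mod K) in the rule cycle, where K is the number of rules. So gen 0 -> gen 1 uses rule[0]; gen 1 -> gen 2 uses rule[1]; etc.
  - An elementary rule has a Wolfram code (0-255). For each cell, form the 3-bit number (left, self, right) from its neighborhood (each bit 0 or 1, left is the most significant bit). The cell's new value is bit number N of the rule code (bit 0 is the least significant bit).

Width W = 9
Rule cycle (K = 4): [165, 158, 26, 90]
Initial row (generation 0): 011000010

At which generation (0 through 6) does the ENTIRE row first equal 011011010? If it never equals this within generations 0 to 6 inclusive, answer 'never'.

Gen 0: 011000010
Gen 1 (rule 165): 000011010
Gen 2 (rule 158): 000110011
Gen 3 (rule 26): 001101110
Gen 4 (rule 90): 011101011
Gen 5 (rule 165): 001011100
Gen 6 (rule 158): 011011010

Answer: 6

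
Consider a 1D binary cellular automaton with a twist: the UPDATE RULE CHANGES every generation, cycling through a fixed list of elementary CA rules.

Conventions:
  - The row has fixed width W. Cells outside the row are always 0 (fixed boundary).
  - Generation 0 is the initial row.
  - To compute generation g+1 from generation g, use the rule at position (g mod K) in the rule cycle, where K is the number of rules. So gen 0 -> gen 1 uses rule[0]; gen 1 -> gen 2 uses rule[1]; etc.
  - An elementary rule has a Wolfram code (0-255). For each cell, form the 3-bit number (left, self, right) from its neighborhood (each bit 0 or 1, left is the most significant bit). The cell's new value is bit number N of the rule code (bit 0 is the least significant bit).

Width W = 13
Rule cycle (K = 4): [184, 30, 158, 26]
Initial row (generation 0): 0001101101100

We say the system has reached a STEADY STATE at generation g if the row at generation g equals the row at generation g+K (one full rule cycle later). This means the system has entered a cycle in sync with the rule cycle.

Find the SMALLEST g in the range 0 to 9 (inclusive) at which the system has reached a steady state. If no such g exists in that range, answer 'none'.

Gen 0: 0001101101100
Gen 1 (rule 184): 0001011011010
Gen 2 (rule 30): 0011010010011
Gen 3 (rule 158): 0110011111110
Gen 4 (rule 26): 1101110000001
Gen 5 (rule 184): 1011101000000
Gen 6 (rule 30): 1010001100000
Gen 7 (rule 158): 1011011010000
Gen 8 (rule 26): 0010010001000
Gen 9 (rule 184): 0001001000100
Gen 10 (rule 30): 0011111101110
Gen 11 (rule 158): 0111111001101
Gen 12 (rule 26): 1100000111000
Gen 13 (rule 184): 1010000110100

Answer: none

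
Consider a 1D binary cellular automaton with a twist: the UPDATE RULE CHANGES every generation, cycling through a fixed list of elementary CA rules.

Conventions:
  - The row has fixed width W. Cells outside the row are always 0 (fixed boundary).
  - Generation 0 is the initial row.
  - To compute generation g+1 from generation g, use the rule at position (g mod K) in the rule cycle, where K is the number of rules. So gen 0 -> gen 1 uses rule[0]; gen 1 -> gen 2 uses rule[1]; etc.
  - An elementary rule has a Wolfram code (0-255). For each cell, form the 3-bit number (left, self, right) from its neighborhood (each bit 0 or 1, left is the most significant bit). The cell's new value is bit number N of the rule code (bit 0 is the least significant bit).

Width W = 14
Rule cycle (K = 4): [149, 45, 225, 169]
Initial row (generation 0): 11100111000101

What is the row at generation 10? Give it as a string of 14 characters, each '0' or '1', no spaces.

Answer: 11111110101101

Derivation:
Gen 0: 11100111000101
Gen 1 (rule 149): 01010010110101
Gen 2 (rule 45): 01110011101111
Gen 3 (rule 225): 00110001110111
Gen 4 (rule 169): 10100101101110
Gen 5 (rule 149): 10110100000101
Gen 6 (rule 45): 11101101110111
Gen 7 (rule 225): 01110110111011
Gen 8 (rule 169): 01101101110110
Gen 9 (rule 149): 00000000100001
Gen 10 (rule 45): 11111110101101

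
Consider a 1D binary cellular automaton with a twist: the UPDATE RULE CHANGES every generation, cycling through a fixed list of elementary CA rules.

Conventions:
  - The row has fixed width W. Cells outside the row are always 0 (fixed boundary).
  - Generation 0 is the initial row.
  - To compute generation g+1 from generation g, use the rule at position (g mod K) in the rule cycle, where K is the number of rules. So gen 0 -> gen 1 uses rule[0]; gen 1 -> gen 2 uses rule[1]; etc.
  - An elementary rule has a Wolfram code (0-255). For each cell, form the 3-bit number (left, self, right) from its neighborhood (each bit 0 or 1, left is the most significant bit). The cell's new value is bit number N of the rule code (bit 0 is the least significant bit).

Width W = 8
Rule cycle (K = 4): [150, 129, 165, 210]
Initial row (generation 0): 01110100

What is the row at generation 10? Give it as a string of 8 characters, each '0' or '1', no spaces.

Gen 0: 01110100
Gen 1 (rule 150): 10100110
Gen 2 (rule 129): 00000000
Gen 3 (rule 165): 11111111
Gen 4 (rule 210): 01111111
Gen 5 (rule 150): 10111110
Gen 6 (rule 129): 00011100
Gen 7 (rule 165): 11001001
Gen 8 (rule 210): 01110110
Gen 9 (rule 150): 10100001
Gen 10 (rule 129): 00001100

Answer: 00001100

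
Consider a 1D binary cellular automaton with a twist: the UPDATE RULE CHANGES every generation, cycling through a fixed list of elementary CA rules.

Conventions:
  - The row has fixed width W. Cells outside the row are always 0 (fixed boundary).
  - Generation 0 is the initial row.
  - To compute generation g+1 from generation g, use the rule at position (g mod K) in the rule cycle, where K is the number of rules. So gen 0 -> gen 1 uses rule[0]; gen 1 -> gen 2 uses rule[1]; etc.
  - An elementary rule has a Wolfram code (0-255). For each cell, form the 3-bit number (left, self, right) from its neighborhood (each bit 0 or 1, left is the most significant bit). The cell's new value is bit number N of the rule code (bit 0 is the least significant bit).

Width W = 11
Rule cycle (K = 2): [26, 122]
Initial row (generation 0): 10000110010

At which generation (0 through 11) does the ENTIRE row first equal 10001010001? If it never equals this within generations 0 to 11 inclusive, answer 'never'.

Gen 0: 10000110010
Gen 1 (rule 26): 01001101101
Gen 2 (rule 122): 10111111110
Gen 3 (rule 26): 00100000001
Gen 4 (rule 122): 01010000010
Gen 5 (rule 26): 10001000101
Gen 6 (rule 122): 01010101010
Gen 7 (rule 26): 10000000001
Gen 8 (rule 122): 01000000010
Gen 9 (rule 26): 10100000101
Gen 10 (rule 122): 01010001010
Gen 11 (rule 26): 10001010001

Answer: 11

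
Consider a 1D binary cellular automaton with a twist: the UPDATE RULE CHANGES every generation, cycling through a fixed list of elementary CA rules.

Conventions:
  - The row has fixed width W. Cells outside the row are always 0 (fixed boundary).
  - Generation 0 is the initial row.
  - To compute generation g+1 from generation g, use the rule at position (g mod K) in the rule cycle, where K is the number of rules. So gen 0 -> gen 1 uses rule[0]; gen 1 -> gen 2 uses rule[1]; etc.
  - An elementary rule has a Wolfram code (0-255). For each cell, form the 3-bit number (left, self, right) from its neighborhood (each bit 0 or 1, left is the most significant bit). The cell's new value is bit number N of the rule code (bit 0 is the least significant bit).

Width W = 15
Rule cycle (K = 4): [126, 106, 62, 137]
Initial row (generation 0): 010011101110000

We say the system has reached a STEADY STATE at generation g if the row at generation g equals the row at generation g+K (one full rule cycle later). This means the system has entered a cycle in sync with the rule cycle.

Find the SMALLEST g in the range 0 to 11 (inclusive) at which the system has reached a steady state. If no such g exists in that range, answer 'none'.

Gen 0: 010011101110000
Gen 1 (rule 126): 111110111011000
Gen 2 (rule 106): 100011101111000
Gen 3 (rule 62): 110110011000100
Gen 4 (rule 137): 100100010010001
Gen 5 (rule 126): 111110111111011
Gen 6 (rule 106): 100011100001111
Gen 7 (rule 62): 110110010011000
Gen 8 (rule 137): 100100000010011
Gen 9 (rule 126): 111110000111111
Gen 10 (rule 106): 100010001100001
Gen 11 (rule 62): 110111011010011
Gen 12 (rule 137): 100110010000010
Gen 13 (rule 126): 111111111000111
Gen 14 (rule 106): 100000001001101
Gen 15 (rule 62): 110000011111011

Answer: none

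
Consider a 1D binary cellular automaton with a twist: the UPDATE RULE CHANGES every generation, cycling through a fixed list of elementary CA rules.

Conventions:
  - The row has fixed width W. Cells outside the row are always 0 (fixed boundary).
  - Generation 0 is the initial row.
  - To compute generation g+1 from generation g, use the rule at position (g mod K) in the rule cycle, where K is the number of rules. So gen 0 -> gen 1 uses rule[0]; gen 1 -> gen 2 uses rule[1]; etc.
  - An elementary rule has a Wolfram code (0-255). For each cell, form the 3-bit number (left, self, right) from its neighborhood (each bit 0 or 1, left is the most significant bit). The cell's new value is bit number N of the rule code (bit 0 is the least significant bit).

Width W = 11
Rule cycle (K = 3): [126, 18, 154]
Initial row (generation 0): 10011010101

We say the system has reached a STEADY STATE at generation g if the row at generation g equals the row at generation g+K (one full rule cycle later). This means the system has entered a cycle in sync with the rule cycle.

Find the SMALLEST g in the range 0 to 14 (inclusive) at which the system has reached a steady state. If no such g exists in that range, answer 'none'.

Answer: 2

Derivation:
Gen 0: 10011010101
Gen 1 (rule 126): 11111111111
Gen 2 (rule 18): 00000000000
Gen 3 (rule 154): 00000000000
Gen 4 (rule 126): 00000000000
Gen 5 (rule 18): 00000000000
Gen 6 (rule 154): 00000000000
Gen 7 (rule 126): 00000000000
Gen 8 (rule 18): 00000000000
Gen 9 (rule 154): 00000000000
Gen 10 (rule 126): 00000000000
Gen 11 (rule 18): 00000000000
Gen 12 (rule 154): 00000000000
Gen 13 (rule 126): 00000000000
Gen 14 (rule 18): 00000000000
Gen 15 (rule 154): 00000000000
Gen 16 (rule 126): 00000000000
Gen 17 (rule 18): 00000000000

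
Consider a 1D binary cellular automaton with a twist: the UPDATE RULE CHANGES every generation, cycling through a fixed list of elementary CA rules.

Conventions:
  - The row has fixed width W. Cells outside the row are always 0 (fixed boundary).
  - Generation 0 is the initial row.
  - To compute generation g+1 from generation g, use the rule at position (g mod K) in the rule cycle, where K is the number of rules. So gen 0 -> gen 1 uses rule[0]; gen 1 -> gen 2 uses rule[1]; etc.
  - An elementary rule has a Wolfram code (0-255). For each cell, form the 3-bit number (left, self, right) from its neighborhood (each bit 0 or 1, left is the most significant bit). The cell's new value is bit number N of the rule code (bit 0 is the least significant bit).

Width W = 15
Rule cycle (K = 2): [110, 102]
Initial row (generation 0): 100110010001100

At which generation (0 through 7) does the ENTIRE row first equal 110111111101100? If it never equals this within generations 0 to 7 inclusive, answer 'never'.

Gen 0: 100110010001100
Gen 1 (rule 110): 101110110011100
Gen 2 (rule 102): 110011010100100
Gen 3 (rule 110): 110111111101100
Gen 4 (rule 102): 011000000110100
Gen 5 (rule 110): 111000001111100
Gen 6 (rule 102): 001000010000100
Gen 7 (rule 110): 011000110001100

Answer: 3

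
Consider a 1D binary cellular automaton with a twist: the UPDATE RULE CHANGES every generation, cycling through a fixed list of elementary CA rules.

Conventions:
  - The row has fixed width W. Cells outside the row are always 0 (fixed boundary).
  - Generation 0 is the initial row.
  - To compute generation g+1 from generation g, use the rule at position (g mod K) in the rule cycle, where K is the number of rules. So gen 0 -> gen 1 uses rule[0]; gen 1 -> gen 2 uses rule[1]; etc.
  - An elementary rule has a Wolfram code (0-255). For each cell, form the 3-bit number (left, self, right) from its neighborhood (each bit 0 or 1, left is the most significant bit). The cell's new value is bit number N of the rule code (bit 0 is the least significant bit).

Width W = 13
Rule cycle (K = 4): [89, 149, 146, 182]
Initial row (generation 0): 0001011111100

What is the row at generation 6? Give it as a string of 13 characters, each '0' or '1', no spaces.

Gen 0: 0001011111100
Gen 1 (rule 89): 1100010000111
Gen 2 (rule 149): 0011011110010
Gen 3 (rule 146): 0100001101101
Gen 4 (rule 182): 1110010010011
Gen 5 (rule 89): 1011001001011
Gen 6 (rule 149): 1000101101000

Answer: 1000101101000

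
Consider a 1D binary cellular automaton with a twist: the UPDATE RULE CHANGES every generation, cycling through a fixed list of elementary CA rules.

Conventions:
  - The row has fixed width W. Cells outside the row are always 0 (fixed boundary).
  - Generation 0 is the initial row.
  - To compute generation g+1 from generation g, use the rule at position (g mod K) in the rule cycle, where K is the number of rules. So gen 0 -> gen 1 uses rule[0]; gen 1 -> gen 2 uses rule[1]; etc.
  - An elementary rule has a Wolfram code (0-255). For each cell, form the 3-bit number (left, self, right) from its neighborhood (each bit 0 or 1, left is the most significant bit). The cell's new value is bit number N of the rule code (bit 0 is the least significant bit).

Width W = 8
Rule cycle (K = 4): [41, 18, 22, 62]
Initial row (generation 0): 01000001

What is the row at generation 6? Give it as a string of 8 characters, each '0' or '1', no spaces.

Gen 0: 01000001
Gen 1 (rule 41): 00011100
Gen 2 (rule 18): 00100010
Gen 3 (rule 22): 01110111
Gen 4 (rule 62): 11001100
Gen 5 (rule 41): 10001001
Gen 6 (rule 18): 01010110

Answer: 01010110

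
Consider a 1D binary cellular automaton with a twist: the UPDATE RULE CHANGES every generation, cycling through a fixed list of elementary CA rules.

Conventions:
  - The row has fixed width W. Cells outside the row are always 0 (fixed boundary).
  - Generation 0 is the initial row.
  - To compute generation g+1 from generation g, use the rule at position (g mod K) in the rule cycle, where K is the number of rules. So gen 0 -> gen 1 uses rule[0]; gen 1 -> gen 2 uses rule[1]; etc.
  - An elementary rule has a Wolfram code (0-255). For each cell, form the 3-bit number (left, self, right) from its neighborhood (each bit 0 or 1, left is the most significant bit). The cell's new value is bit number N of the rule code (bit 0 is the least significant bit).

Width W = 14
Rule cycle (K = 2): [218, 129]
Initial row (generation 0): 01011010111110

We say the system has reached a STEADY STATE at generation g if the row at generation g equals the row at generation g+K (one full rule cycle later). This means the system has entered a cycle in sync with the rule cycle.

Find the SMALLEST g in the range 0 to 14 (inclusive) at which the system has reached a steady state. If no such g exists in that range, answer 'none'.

Answer: 5

Derivation:
Gen 0: 01011010111110
Gen 1 (rule 218): 10011000111111
Gen 2 (rule 129): 00000010011110
Gen 3 (rule 218): 00000101111111
Gen 4 (rule 129): 11110000111110
Gen 5 (rule 218): 11111001111111
Gen 6 (rule 129): 01110000111110
Gen 7 (rule 218): 11111001111111
Gen 8 (rule 129): 01110000111110
Gen 9 (rule 218): 11111001111111
Gen 10 (rule 129): 01110000111110
Gen 11 (rule 218): 11111001111111
Gen 12 (rule 129): 01110000111110
Gen 13 (rule 218): 11111001111111
Gen 14 (rule 129): 01110000111110
Gen 15 (rule 218): 11111001111111
Gen 16 (rule 129): 01110000111110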